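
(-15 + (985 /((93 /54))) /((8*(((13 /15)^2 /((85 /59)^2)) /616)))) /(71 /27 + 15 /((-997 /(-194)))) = 59734497978253935 /2723817485363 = 21930.43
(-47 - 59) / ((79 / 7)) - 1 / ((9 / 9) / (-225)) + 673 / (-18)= 253427 / 1422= 178.22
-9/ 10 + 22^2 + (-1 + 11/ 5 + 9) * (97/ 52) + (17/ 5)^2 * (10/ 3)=84343/ 156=540.66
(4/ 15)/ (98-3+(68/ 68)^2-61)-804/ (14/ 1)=-30146/ 525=-57.42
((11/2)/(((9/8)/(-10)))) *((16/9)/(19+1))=-352/81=-4.35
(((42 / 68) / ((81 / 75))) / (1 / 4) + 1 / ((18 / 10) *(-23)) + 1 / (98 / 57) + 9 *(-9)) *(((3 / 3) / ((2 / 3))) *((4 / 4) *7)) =-8984223 / 10948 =-820.63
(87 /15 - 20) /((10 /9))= -639 /50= -12.78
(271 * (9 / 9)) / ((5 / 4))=1084 / 5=216.80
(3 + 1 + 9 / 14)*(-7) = -65 / 2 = -32.50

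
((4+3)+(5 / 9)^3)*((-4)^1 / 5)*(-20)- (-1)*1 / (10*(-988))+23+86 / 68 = 17020545187 / 122442840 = 139.01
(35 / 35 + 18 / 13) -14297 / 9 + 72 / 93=-5750234 / 3627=-1585.40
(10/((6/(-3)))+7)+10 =12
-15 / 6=-5 / 2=-2.50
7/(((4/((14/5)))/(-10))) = -49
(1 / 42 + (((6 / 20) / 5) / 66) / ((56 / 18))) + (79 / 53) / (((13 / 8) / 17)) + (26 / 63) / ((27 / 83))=16.89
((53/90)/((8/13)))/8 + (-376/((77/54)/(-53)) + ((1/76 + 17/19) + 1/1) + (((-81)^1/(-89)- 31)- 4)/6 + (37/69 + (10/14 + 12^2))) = 243517082917849/17249823360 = 14117.08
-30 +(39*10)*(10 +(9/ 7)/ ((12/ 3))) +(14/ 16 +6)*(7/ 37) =8281075/ 2072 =3996.66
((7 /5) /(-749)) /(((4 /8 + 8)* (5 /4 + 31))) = -8 /1173255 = -0.00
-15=-15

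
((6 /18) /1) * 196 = 196 /3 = 65.33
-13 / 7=-1.86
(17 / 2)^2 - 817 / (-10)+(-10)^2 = 5079 / 20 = 253.95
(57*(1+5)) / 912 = 3 / 8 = 0.38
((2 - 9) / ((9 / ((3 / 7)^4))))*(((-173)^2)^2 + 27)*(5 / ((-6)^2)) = -1119681335 / 343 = -3264377.07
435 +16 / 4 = 439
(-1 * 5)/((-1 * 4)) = 5/4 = 1.25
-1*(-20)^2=-400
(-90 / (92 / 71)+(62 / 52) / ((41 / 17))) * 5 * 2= -8454070 / 12259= -689.62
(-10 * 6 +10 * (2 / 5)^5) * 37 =-1385132 / 625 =-2216.21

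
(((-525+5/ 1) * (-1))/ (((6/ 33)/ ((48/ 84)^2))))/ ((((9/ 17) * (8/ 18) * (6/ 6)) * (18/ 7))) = 97240/ 63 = 1543.49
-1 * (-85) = 85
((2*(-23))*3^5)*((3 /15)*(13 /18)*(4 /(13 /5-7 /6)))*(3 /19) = -581256 /817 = -711.45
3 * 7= 21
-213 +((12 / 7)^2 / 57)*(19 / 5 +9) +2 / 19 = -987953 / 4655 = -212.23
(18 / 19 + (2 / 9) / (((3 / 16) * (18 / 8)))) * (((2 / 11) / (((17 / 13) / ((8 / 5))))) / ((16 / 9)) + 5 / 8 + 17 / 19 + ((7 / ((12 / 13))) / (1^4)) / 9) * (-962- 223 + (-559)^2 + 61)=10113377011859903 / 8858268540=1141687.79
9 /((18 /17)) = 8.50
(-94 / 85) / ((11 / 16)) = -1.61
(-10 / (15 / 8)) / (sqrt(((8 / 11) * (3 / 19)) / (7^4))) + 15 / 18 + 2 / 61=317 / 366 - 196 * sqrt(1254) / 9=-770.33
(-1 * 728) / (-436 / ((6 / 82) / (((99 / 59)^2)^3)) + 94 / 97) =0.01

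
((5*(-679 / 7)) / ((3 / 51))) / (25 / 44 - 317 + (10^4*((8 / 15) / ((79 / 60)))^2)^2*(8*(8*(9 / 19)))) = -268475897318420 / 2657500710662422503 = -0.00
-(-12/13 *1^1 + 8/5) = -44/65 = -0.68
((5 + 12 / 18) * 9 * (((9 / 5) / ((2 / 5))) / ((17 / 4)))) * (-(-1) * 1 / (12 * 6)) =3 / 4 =0.75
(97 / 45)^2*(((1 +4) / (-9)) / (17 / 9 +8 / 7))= -65863 / 77355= -0.85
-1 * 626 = -626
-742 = -742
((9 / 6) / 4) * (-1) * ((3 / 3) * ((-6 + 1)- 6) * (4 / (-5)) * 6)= -99 / 5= -19.80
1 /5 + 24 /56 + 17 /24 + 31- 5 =22963 /840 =27.34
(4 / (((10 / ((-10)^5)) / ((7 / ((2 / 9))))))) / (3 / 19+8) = -4788000 / 31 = -154451.61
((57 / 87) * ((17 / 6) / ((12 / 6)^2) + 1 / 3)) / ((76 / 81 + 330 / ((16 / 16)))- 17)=12825 / 5899528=0.00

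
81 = 81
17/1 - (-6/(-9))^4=1361/81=16.80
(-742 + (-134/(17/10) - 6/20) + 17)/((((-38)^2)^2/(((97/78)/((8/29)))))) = -128179971/73730408960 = -0.00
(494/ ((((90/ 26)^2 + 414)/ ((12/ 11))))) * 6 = 35152/ 4631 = 7.59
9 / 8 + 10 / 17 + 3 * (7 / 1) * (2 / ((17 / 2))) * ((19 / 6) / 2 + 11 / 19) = 32035 / 2584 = 12.40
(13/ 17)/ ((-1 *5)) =-13/ 85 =-0.15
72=72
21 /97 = 0.22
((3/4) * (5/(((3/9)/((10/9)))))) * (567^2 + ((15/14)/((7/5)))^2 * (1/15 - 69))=38589907575/9604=4018107.83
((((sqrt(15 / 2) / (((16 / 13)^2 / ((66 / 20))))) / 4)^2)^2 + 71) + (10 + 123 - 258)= -86291274908435031 / 1759218604441600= -49.05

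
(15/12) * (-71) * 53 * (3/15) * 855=-3217365/4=-804341.25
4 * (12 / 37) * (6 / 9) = 32 / 37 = 0.86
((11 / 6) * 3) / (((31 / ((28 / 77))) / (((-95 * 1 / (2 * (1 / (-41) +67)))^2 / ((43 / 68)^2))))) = 8768852450 / 108053709151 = 0.08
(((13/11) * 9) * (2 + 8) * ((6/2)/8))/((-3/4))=-585/11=-53.18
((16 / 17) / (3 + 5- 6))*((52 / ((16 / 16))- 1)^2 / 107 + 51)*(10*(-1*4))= -151680 / 107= -1417.57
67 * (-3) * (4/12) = -67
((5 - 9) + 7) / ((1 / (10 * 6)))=180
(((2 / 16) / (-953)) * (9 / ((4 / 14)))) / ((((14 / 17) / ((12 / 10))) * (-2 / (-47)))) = -21573 / 152480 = -0.14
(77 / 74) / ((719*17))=77 / 904502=0.00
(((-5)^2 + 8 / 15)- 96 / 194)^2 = 1327217761 / 2117025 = 626.93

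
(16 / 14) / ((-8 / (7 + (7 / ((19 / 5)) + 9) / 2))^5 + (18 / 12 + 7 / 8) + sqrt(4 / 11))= 6517660960591481369152 / 11996533782032551994221- 523383555379856794624*sqrt(11) / 11996533782032551994221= 0.40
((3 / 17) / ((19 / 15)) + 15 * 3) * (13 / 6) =31590 / 323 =97.80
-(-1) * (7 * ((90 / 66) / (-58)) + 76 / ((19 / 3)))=7551 / 638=11.84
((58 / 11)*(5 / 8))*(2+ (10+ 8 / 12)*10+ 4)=24505 / 66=371.29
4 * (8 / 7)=32 / 7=4.57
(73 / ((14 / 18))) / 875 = 657 / 6125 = 0.11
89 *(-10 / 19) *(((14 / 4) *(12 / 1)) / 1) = -37380 / 19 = -1967.37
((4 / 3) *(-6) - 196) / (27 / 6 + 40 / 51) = -20808 / 539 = -38.60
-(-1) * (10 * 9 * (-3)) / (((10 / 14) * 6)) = -63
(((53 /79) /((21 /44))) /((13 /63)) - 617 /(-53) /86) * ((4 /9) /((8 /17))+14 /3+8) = 7967749615 /84259188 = 94.56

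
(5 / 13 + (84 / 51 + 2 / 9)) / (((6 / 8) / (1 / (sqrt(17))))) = 17932 * sqrt(17) / 101439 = 0.73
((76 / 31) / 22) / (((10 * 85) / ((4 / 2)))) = 38 / 144925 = 0.00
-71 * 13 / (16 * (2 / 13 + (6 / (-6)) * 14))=11999 / 2880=4.17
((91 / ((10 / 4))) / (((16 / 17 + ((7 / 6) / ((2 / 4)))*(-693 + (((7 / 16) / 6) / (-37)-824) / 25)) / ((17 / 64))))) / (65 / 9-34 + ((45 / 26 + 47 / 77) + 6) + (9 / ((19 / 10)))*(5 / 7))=176357823642 / 464836517087693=0.00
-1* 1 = -1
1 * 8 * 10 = 80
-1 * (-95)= 95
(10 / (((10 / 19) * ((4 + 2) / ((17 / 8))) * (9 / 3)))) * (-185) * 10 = -298775 / 72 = -4149.65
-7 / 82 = -0.09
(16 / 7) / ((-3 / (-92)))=1472 / 21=70.10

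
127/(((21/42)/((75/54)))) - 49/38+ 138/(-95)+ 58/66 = 6600701/18810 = 350.91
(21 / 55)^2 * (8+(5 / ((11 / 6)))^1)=52038 / 33275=1.56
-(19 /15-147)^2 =-4778596 /225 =-21238.20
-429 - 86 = -515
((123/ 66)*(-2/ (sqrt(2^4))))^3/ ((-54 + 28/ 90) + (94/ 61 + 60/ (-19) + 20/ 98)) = 176134162995/ 11995412912384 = 0.01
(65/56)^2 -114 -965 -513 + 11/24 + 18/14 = -1588.91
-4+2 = -2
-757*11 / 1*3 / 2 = -24981 / 2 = -12490.50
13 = 13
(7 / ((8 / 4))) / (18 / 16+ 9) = 28 / 81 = 0.35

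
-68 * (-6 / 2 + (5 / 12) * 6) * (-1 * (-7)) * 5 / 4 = 595 / 2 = 297.50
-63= -63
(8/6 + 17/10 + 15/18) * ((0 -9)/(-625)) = 174/3125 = 0.06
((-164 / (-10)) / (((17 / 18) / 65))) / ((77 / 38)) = 729144 / 1309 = 557.02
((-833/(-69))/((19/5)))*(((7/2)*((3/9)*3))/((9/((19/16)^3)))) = 10524955/5087232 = 2.07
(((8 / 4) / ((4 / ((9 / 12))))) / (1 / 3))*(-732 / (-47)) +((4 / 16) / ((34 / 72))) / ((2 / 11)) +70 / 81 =1378336 / 64719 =21.30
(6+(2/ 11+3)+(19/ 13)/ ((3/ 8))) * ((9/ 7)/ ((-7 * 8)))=-16833/ 56056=-0.30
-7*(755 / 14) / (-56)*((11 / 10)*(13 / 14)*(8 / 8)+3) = 85013 / 3136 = 27.11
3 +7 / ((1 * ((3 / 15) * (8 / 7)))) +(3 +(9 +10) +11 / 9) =4093 / 72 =56.85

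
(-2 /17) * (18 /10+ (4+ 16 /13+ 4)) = -1434 /1105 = -1.30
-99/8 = -12.38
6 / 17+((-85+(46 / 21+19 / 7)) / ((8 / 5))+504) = 648731 / 1428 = 454.29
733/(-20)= -733/20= -36.65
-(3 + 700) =-703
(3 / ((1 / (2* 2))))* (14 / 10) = 84 / 5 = 16.80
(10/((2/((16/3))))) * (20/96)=5.56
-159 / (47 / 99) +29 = -305.91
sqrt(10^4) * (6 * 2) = 1200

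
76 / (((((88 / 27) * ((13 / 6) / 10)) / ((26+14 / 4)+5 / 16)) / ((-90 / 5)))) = -33034635 / 572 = -57752.86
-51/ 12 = -17/ 4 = -4.25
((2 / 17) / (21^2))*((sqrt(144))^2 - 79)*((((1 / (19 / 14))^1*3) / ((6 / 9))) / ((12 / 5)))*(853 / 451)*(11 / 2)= 277225 / 1112412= 0.25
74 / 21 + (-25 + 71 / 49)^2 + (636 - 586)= 4380680 / 7203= 608.17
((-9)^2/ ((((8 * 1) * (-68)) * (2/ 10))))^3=-66430125/ 160989184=-0.41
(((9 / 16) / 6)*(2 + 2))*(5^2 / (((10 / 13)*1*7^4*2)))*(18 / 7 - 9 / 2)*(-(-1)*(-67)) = 352755 / 1075648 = 0.33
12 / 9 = 4 / 3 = 1.33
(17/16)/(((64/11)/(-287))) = -53669/1024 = -52.41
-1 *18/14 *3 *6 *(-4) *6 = 3888/7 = 555.43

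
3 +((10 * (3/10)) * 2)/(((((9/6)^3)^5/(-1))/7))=13890155/4782969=2.90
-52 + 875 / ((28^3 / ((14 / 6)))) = -69763 / 1344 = -51.91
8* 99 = 792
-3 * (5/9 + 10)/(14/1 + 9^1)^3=-0.00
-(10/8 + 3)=-17/4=-4.25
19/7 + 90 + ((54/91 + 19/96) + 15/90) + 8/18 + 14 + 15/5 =416021/3744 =111.12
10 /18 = 5 /9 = 0.56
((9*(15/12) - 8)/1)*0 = 0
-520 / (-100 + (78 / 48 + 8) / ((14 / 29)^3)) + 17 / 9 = 5148979 / 135963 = 37.87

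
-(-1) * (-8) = -8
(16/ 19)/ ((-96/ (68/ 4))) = -17/ 114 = -0.15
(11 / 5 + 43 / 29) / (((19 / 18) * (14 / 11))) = 52866 / 19285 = 2.74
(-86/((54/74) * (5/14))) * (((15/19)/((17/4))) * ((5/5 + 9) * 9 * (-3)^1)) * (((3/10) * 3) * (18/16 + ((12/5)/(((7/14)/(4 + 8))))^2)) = 399194160246/8075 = 49435809.32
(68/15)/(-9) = -68/135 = -0.50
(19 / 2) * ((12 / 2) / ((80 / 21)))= 1197 / 80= 14.96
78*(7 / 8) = 273 / 4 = 68.25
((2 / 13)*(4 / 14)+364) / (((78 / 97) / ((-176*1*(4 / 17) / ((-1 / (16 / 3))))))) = 18097958912 / 180999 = 99989.28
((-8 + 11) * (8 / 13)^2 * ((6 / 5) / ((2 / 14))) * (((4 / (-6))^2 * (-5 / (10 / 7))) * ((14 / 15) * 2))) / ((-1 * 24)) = 43904 / 38025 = 1.15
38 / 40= 19 / 20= 0.95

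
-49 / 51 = -0.96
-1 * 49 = -49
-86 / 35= -2.46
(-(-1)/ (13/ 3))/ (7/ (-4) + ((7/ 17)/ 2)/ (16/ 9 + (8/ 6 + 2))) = -2346/ 17381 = -0.13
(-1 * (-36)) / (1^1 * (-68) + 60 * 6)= 9 / 73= 0.12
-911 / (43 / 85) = -77435 / 43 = -1800.81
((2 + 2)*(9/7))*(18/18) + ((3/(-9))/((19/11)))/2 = 4027/798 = 5.05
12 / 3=4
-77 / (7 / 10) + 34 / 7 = -736 / 7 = -105.14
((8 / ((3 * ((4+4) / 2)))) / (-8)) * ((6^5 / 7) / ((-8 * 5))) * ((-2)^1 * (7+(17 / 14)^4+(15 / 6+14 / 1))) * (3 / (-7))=239670171 / 4705960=50.93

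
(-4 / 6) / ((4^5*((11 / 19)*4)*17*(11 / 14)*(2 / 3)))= -0.00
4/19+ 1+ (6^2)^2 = 24647/19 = 1297.21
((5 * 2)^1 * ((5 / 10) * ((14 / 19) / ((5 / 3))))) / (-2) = -1.11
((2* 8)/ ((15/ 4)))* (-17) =-1088/ 15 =-72.53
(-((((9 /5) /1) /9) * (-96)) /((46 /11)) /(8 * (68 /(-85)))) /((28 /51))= -1683 /1288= -1.31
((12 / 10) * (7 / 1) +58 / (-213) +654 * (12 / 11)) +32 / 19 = 160988264 / 222585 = 723.27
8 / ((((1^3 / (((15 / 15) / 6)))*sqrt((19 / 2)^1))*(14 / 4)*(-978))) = -4*sqrt(38) / 195111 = -0.00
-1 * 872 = -872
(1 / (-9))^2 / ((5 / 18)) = 2 / 45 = 0.04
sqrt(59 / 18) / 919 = sqrt(118) / 5514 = 0.00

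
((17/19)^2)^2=83521/130321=0.64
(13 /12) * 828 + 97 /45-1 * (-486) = 62332 /45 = 1385.16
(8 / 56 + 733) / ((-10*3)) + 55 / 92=-230297 / 9660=-23.84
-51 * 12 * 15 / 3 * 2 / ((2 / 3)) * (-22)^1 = 201960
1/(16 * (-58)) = -1/928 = -0.00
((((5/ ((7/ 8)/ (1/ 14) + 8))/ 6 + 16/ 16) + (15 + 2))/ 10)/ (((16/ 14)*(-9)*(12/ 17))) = -16303/ 65610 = -0.25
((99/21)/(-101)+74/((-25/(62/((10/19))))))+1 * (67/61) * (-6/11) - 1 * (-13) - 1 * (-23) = -18580575767/59299625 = -313.33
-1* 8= -8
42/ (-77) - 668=-7354/ 11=-668.55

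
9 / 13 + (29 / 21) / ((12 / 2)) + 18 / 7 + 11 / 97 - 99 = -15156565 / 158886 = -95.39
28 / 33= 0.85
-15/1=-15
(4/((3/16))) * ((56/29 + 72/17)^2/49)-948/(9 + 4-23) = 19892480222/178641015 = 111.35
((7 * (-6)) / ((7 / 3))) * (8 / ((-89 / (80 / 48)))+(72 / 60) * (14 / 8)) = -15621 / 445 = -35.10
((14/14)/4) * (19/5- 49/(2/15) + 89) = -2747/40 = -68.68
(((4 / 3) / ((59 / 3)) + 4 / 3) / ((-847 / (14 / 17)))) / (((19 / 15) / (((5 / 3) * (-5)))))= 62000 / 6917691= 0.01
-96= -96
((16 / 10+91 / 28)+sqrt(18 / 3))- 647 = -12843 / 20+sqrt(6) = -639.70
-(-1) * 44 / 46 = 22 / 23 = 0.96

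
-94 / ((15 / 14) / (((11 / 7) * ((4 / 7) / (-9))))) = 8272 / 945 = 8.75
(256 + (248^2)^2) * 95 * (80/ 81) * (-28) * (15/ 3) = -4024837777408000/ 81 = -49689355276641.98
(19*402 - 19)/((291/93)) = 236189/97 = 2434.94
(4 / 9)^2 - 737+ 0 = -59681 / 81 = -736.80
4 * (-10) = -40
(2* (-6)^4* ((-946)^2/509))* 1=2319622272/509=4557214.68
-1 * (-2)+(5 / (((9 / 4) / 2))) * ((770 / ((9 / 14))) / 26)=206.75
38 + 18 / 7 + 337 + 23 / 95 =251246 / 665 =377.81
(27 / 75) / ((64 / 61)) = 549 / 1600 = 0.34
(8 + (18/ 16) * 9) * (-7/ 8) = -1015/ 64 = -15.86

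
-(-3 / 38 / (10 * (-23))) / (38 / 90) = -27 / 33212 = -0.00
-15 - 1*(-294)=279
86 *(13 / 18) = 559 / 9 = 62.11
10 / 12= 5 / 6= 0.83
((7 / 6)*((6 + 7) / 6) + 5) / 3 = 271 / 108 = 2.51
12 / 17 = 0.71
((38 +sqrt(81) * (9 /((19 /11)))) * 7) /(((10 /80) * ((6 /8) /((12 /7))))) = 206464 /19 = 10866.53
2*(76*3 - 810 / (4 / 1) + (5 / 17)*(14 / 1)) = 1007 / 17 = 59.24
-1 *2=-2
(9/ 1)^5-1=59048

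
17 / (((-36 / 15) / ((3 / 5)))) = -17 / 4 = -4.25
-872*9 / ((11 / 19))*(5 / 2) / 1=-372780 / 11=-33889.09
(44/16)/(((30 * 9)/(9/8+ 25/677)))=69223/5849280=0.01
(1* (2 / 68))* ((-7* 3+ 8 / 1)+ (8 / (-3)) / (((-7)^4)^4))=-1296084292214447 / 3389758918099302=-0.38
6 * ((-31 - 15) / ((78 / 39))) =-138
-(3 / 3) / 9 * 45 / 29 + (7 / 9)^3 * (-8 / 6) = -50723 / 63423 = -0.80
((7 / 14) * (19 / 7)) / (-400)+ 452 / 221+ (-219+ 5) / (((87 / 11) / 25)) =-72612910913 / 107671200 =-674.39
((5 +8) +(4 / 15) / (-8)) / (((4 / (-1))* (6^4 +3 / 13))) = -5057 / 2022120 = -0.00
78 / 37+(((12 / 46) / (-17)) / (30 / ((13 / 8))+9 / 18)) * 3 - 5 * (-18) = 656918988 / 7132231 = 92.11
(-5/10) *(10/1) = -5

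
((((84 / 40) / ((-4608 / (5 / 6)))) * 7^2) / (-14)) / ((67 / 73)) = 3577 / 2469888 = 0.00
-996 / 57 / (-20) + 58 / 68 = 5577 / 3230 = 1.73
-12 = -12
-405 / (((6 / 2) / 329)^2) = -4870845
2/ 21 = 0.10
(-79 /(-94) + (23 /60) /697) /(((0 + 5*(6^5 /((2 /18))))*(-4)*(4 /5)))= -1652971 /2200901621760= -0.00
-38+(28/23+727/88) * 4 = -43/506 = -0.08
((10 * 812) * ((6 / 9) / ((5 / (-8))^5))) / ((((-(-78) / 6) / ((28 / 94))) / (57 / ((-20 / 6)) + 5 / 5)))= 119947132928 / 5728125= 20940.03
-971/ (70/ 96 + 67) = -46608/ 3251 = -14.34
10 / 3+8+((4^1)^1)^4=802 / 3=267.33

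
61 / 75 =0.81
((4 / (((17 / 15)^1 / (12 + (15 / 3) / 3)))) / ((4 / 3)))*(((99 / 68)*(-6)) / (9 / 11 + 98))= -2009205 / 628286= -3.20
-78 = -78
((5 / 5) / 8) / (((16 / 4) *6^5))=1 / 248832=0.00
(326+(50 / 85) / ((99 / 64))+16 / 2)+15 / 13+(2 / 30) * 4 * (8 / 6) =4082739 / 12155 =335.89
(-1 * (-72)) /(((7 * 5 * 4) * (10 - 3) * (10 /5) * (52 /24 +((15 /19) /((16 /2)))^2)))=623808 /36958495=0.02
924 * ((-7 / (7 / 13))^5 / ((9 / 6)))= -228716488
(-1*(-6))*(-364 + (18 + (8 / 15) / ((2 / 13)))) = -10276 / 5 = -2055.20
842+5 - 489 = 358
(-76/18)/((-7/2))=76/63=1.21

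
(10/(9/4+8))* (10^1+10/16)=10.37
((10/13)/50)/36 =1/2340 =0.00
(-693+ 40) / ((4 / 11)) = -7183 / 4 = -1795.75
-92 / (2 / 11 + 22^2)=-506 / 2663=-0.19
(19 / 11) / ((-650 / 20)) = -38 / 715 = -0.05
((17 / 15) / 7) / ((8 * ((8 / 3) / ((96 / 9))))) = 17 / 210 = 0.08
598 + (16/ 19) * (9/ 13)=147850/ 247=598.58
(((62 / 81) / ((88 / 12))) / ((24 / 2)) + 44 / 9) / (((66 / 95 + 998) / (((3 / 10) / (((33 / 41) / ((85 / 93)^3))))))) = 8350530910625 / 5983641812386656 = 0.00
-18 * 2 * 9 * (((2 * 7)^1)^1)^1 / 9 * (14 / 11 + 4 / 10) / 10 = -23184 / 275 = -84.31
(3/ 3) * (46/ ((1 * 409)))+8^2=26222/ 409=64.11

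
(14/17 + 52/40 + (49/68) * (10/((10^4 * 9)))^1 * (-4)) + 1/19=6325169/2907000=2.18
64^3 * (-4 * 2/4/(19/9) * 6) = -28311552/19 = -1490081.68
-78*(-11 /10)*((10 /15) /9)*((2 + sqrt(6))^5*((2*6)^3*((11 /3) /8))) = 21946496 /5 + 8959808*sqrt(6) /5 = 8778690.76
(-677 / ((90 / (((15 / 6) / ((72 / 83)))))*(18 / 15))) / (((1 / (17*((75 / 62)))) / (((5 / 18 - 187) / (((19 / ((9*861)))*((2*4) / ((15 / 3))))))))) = 575898714330625 / 32569344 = 17682232.54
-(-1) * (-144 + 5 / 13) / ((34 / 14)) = -13069 / 221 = -59.14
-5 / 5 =-1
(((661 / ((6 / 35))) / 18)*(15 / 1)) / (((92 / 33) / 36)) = 3817275 / 92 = 41492.12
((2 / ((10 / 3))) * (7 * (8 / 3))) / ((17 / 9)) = 504 / 85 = 5.93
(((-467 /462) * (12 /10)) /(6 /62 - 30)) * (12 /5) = 57908 /594825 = 0.10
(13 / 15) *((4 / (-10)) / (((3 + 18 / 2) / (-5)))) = 13 / 90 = 0.14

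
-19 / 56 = -0.34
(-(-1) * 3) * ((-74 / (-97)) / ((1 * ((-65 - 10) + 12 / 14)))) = -518 / 16781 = -0.03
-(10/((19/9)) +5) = -185/19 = -9.74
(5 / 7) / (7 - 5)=5 / 14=0.36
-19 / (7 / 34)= -646 / 7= -92.29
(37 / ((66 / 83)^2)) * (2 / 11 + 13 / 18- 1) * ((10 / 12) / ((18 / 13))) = -314792855 / 93148704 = -3.38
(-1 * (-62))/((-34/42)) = -76.59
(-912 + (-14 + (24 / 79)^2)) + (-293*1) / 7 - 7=-42584552 / 43687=-974.76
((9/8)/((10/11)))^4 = 96059601/40960000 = 2.35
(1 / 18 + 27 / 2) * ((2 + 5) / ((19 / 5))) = 4270 / 171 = 24.97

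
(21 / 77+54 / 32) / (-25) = -0.08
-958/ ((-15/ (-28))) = -1788.27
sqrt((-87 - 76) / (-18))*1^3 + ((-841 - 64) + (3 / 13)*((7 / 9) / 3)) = -105878 / 117 + sqrt(326) / 6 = -901.93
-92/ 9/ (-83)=92/ 747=0.12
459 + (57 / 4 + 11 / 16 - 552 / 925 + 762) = 18283043 / 14800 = 1235.34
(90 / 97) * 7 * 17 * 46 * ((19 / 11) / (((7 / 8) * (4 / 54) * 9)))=16046640 / 1067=15039.03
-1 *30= -30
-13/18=-0.72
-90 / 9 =-10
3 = 3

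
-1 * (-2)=2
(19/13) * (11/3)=209/39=5.36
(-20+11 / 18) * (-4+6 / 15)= 349 / 5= 69.80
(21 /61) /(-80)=-21 /4880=-0.00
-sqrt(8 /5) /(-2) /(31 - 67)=-sqrt(10) /180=-0.02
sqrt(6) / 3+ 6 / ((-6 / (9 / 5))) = -9 / 5+ sqrt(6) / 3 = -0.98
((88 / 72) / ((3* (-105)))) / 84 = -11 / 238140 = -0.00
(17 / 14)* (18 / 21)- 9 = -390 / 49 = -7.96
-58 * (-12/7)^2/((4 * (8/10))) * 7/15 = -174/7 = -24.86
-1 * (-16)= 16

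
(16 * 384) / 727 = 6144 / 727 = 8.45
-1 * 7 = -7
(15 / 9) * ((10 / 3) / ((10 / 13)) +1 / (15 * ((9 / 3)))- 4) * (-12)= -64 / 9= -7.11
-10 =-10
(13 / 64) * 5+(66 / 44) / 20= 1.09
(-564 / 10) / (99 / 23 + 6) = -2162 / 395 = -5.47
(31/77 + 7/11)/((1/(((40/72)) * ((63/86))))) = 200/473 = 0.42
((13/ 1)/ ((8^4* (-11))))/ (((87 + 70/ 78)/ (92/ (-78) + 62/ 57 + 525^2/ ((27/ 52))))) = -1.74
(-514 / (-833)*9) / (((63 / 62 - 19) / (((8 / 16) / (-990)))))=7967 / 51083725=0.00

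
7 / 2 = 3.50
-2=-2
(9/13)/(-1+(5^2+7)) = 9/403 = 0.02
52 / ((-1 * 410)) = -26 / 205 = -0.13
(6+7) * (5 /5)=13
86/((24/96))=344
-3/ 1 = -3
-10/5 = -2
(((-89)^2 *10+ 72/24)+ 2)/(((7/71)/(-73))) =-410571345/7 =-58653049.29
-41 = -41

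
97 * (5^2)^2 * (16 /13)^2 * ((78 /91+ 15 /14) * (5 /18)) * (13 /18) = 9700000 /273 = 35531.14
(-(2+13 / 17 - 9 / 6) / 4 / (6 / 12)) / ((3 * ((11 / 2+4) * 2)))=-43 / 3876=-0.01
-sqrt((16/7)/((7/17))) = -4 * sqrt(17)/7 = -2.36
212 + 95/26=5607/26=215.65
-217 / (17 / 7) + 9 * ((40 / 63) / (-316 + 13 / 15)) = -89.37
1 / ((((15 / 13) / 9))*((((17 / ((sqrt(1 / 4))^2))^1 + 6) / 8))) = 0.84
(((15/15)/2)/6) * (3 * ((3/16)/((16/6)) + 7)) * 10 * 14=31675/128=247.46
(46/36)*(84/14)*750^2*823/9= 1183062500/3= 394354166.67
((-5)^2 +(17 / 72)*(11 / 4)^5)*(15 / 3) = 310.67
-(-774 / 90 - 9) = 88 / 5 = 17.60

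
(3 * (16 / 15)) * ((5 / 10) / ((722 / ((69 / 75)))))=0.00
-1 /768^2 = -1 /589824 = -0.00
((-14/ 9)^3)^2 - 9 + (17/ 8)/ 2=52979569/ 8503056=6.23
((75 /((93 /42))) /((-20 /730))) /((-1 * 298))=38325 /9238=4.15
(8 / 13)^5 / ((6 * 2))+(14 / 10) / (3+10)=640741 / 5569395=0.12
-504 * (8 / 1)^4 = -2064384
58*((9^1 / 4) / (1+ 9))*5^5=40781.25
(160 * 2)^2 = 102400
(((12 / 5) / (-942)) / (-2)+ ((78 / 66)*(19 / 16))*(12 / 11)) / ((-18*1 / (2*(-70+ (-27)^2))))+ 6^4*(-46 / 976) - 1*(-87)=-17996445371 / 208587060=-86.28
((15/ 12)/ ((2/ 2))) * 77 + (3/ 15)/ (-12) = 96.23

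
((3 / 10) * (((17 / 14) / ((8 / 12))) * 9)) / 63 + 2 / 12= 0.24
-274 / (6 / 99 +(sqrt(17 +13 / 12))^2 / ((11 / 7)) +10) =-12056 / 949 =-12.70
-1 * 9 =-9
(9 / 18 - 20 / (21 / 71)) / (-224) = 0.30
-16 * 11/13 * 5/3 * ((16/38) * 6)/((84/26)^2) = -45760/8379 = -5.46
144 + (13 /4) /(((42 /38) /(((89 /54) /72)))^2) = 3839881213957 /26665583616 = 144.00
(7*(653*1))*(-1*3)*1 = -13713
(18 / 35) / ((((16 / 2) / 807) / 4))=7263 / 35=207.51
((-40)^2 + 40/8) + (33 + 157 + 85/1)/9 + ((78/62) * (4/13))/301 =137352428/83979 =1635.56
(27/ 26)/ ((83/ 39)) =81/ 166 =0.49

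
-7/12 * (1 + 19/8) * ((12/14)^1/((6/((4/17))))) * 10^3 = -66.18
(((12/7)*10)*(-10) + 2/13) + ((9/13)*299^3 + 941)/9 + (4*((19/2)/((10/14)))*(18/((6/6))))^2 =60875328986/20475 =2973154.04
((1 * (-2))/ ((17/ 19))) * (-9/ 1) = 342/ 17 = 20.12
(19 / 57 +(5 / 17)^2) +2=2098 / 867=2.42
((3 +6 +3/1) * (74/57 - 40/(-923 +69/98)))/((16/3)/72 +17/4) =597190752/160397221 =3.72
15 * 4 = 60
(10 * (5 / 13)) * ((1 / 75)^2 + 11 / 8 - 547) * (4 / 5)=-24553117 / 14625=-1678.85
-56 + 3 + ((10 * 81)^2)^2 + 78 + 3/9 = 1291401630076/3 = 430467210025.33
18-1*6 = 12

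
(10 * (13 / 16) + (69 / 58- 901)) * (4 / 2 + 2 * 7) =-413742 / 29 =-14266.97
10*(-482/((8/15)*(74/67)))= -1211025/148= -8182.60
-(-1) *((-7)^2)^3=117649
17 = 17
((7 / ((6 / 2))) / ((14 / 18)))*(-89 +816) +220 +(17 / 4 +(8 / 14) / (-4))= 67343 / 28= 2405.11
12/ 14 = 6/ 7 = 0.86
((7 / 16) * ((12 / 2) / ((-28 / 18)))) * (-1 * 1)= 27 / 16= 1.69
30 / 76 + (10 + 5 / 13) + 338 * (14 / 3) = 2353583 / 1482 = 1588.11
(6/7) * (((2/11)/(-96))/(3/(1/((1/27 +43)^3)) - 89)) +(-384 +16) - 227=-574849821032041/966134152984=-595.00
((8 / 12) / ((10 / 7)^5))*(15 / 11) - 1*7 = -753193 / 110000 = -6.85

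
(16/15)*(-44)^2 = 30976/15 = 2065.07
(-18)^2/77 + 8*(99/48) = 3189/154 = 20.71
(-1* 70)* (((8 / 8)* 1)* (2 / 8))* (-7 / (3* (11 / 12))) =490 / 11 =44.55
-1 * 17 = -17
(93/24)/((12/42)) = 217/16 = 13.56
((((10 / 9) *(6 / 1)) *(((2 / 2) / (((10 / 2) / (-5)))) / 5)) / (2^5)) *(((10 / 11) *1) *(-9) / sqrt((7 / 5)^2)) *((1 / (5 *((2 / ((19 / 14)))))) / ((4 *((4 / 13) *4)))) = 3705 / 551936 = 0.01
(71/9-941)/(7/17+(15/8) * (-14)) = 571064/15813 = 36.11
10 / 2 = 5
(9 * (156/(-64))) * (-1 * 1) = 351/16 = 21.94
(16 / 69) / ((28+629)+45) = 8 / 24219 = 0.00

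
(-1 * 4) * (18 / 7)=-72 / 7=-10.29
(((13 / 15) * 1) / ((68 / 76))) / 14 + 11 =39517 / 3570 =11.07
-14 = -14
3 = 3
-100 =-100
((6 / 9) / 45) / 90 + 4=24301 / 6075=4.00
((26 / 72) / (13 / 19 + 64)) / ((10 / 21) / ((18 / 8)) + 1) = 5187 / 1125764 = 0.00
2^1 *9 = 18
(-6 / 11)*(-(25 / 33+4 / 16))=133 / 242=0.55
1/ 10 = 0.10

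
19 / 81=0.23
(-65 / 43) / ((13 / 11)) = -55 / 43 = -1.28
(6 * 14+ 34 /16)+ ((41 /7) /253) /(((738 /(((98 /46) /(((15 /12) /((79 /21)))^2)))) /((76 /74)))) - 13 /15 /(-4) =2108078070047 /24415360200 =86.34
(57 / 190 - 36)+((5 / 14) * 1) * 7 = -166 / 5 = -33.20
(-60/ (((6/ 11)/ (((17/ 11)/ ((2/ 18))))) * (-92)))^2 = 585225/ 2116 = 276.57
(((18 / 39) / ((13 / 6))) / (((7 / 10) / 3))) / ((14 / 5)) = 0.33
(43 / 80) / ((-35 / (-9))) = 387 / 2800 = 0.14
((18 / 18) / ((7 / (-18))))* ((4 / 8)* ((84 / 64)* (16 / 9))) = -3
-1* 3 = -3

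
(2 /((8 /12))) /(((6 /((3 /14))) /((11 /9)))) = 11 /84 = 0.13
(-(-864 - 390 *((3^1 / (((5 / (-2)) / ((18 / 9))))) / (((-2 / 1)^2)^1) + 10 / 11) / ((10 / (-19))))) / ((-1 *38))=-34923 / 2090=-16.71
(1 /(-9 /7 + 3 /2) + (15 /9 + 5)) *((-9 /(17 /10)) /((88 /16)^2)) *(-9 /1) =2160 /121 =17.85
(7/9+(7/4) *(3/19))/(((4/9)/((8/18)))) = 721/684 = 1.05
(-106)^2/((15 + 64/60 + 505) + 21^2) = 168540/14431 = 11.68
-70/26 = -35/13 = -2.69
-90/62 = -45/31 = -1.45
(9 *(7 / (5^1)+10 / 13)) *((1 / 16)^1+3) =59.79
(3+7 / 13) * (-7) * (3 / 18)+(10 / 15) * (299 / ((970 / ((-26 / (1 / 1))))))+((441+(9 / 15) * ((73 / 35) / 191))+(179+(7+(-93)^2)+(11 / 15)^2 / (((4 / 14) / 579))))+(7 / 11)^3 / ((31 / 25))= 10356.55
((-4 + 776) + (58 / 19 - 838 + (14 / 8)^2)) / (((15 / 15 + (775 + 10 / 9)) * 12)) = -54615 / 8504704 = -0.01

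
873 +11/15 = 13106/15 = 873.73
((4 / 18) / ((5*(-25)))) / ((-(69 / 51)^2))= 578 / 595125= 0.00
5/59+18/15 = 379/295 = 1.28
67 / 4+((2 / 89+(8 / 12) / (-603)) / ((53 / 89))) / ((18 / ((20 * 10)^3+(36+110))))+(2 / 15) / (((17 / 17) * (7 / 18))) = 1928500059749 / 120805020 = 15963.74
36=36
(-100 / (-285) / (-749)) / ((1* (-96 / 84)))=5 / 12198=0.00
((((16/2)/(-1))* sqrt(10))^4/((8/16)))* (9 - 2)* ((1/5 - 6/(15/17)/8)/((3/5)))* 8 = -149094400/3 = -49698133.33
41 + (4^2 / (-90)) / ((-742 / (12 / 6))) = 684503 / 16695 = 41.00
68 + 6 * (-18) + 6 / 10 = -197 / 5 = -39.40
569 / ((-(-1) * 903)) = 569 / 903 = 0.63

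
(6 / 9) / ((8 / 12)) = 1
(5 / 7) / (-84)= -5 / 588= -0.01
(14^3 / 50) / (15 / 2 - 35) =-2744 / 1375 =-2.00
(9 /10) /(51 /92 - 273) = -46 /13925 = -0.00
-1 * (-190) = 190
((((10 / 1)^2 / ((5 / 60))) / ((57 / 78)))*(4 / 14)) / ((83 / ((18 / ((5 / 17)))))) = 3818880 / 11039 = 345.94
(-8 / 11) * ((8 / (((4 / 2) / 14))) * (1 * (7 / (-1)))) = 3136 / 11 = 285.09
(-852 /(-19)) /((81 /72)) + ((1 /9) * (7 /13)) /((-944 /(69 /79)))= 734224559 /18420272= 39.86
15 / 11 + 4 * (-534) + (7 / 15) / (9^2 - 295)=-75374087 / 35310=-2134.64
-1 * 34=-34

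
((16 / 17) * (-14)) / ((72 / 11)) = -308 / 153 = -2.01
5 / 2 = 2.50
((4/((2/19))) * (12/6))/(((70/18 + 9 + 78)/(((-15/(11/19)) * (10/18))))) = -54150/4499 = -12.04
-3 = -3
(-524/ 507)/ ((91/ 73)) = -38252/ 46137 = -0.83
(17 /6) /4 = 17 /24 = 0.71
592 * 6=3552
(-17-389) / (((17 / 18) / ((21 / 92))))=-38367 / 391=-98.13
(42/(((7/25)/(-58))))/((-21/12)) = 34800/7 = 4971.43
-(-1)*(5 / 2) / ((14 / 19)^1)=95 / 28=3.39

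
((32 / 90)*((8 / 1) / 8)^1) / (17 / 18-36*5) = -32 / 16115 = -0.00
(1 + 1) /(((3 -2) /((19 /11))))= 38 /11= 3.45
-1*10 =-10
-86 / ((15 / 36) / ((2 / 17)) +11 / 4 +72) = -2064 / 1879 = -1.10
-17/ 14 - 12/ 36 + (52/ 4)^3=92209/ 42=2195.45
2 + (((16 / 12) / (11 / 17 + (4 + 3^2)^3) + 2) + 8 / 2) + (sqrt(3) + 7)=sqrt(3) + 420317 / 28020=16.73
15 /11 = 1.36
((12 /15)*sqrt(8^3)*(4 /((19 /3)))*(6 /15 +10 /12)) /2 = 2368*sqrt(2) /475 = 7.05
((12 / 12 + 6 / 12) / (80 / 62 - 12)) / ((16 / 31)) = -2883 / 10624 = -0.27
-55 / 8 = -6.88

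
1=1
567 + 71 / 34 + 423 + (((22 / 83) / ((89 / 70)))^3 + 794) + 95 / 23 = 564312058001277453 / 315218029709546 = 1790.23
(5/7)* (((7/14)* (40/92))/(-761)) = -0.00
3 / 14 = 0.21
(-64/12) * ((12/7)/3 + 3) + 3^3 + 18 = 25.95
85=85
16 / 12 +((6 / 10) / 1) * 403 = 3647 / 15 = 243.13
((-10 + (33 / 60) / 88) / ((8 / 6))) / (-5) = 4797 / 3200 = 1.50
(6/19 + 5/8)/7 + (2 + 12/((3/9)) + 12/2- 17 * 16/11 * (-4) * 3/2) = 2252997/11704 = 192.50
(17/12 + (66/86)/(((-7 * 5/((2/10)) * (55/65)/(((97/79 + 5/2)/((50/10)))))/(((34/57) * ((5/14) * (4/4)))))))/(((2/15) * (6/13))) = 919118447/39948720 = 23.01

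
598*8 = 4784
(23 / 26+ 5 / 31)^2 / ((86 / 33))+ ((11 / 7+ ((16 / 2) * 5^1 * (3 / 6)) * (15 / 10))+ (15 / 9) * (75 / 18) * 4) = 210370493615 / 3519727848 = 59.77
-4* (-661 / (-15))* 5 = -2644 / 3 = -881.33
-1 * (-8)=8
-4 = -4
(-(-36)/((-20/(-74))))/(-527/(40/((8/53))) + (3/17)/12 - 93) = -266696/190159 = -1.40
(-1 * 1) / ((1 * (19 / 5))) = -5 / 19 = -0.26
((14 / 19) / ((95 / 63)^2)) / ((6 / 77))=4.16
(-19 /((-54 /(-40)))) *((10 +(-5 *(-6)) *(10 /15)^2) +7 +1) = -35720 /81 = -440.99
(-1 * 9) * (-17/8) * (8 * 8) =1224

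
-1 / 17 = -0.06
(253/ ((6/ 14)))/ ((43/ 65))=115115/ 129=892.36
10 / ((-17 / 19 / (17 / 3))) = -190 / 3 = -63.33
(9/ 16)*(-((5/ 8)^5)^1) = -28125/ 524288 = -0.05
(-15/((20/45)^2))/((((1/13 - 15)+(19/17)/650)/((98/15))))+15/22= 246162405/7254764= 33.93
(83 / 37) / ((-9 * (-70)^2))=-83 / 1631700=-0.00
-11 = -11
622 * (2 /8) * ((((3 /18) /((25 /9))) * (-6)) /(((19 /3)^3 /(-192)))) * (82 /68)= 51.02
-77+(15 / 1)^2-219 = -71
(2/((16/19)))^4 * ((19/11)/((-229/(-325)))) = 804732175/10317824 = 77.99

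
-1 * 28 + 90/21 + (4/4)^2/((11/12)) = -1742/77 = -22.62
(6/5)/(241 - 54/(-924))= 924/185615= 0.00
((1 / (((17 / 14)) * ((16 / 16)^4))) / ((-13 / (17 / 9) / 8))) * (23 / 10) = -1288 / 585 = -2.20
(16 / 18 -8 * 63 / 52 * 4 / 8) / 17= -463 / 1989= -0.23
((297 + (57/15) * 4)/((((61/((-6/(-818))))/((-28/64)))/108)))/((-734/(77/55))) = 6195609/1831256600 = 0.00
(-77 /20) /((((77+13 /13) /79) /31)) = -188573 /1560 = -120.88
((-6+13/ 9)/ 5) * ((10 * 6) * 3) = -164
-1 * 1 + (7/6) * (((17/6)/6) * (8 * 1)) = 92/27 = 3.41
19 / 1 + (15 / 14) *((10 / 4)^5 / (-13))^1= 10.95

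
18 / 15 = 6 / 5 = 1.20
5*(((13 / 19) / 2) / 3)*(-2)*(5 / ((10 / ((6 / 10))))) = -13 / 38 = -0.34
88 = 88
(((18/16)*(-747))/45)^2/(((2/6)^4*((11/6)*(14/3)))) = 406788561/123200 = 3301.86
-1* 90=-90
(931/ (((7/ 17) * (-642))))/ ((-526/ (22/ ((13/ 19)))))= 472549/ 2194998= 0.22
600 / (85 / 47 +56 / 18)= 253800 / 2081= 121.96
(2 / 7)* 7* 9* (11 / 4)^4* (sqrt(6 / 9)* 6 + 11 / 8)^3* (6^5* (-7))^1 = -425640092031* sqrt(6) / 128 -11659490230311 / 2048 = -13838431085.48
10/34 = 5/17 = 0.29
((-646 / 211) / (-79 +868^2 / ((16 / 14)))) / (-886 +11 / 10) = 340 / 64776653327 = 0.00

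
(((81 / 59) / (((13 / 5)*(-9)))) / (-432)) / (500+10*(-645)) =-1 / 43811040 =-0.00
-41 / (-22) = 41 / 22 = 1.86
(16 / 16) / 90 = 1 / 90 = 0.01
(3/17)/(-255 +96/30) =-15/21403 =-0.00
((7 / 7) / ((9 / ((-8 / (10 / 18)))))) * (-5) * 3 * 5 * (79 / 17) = 9480 / 17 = 557.65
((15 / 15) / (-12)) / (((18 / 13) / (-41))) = 533 / 216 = 2.47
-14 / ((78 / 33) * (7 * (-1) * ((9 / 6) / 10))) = 220 / 39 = 5.64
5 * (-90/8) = -225/4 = -56.25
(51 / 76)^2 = 2601 / 5776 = 0.45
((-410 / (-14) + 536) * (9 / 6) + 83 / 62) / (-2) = -184291 / 434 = -424.63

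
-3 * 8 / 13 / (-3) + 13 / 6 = 2.78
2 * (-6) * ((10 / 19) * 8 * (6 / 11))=-5760 / 209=-27.56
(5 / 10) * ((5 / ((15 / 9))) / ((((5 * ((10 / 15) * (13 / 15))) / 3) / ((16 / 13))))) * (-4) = -1296 / 169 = -7.67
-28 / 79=-0.35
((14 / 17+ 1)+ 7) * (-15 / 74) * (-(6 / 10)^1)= 675 / 629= 1.07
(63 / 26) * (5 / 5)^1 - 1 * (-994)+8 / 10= 129639 / 130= 997.22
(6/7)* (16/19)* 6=576/133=4.33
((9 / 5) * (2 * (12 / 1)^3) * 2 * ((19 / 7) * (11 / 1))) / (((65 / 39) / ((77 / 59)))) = 429048576 / 1475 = 290880.39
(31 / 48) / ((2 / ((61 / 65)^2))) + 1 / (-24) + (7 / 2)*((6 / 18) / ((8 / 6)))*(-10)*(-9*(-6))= -63849183 / 135200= -472.26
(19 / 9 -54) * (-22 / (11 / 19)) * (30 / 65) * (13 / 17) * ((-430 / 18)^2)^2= 75837553182500 / 334611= 226643933.35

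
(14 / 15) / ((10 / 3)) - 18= -443 / 25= -17.72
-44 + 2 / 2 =-43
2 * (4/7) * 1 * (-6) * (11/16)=-33/7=-4.71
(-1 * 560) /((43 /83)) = -46480 /43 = -1080.93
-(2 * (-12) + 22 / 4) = 37 / 2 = 18.50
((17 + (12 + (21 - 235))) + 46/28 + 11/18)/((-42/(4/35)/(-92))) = -2118392/46305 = -45.75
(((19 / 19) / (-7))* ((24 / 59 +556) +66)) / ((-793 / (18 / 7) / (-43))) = -12.40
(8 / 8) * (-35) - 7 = -42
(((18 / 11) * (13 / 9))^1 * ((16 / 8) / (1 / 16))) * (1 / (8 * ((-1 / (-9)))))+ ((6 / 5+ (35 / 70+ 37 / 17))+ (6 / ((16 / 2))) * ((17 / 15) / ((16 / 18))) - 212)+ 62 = -359497 / 5984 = -60.08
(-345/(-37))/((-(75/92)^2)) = -194672/13875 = -14.03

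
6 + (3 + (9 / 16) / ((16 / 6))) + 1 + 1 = 1435 / 128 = 11.21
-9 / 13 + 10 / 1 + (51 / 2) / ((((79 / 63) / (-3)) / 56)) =-3499037 / 1027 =-3407.05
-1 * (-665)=665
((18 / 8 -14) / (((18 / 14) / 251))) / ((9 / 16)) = -330316 / 81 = -4077.98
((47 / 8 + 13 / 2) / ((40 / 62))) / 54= 341 / 960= 0.36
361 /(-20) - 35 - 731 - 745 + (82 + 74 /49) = -1416629 /980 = -1445.54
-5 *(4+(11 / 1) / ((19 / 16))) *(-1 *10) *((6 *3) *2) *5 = 2268000 / 19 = 119368.42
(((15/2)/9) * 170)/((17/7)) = 175/3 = 58.33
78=78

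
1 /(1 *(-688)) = -1 /688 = -0.00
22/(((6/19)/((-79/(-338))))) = 16.28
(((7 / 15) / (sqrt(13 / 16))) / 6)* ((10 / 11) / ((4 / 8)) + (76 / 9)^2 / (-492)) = 2567264* sqrt(13) / 64111905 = 0.14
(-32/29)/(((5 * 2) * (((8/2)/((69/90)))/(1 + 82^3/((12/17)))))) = -16519.94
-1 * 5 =-5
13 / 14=0.93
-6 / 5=-1.20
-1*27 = -27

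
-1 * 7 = -7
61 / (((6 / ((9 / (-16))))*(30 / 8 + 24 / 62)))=-1891 / 1368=-1.38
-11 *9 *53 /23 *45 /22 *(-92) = 42930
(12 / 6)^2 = 4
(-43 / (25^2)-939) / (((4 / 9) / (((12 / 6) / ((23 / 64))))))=-169032384 / 14375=-11758.77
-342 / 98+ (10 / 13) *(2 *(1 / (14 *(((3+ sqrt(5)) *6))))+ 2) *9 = 26703 / 2548 - 15 *sqrt(5) / 364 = 10.39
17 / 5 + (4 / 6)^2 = 173 / 45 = 3.84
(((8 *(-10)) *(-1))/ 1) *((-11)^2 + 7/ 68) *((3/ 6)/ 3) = 27450/ 17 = 1614.71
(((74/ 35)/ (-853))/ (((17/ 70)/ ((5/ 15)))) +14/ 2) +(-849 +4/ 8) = -73215845/ 87006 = -841.50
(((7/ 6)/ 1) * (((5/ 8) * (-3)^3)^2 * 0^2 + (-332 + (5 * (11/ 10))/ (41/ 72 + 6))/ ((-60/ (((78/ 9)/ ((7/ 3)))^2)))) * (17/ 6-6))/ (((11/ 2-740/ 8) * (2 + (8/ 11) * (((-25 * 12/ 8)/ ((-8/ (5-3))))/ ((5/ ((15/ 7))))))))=25148552/ 38281653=0.66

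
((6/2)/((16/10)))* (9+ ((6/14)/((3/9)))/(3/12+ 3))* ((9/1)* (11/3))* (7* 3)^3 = 559926675/104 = 5383910.34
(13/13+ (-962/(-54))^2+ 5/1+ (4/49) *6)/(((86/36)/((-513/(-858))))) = 219801709/2711709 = 81.06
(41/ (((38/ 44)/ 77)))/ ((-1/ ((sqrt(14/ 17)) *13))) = -902902 *sqrt(238)/ 323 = -43124.75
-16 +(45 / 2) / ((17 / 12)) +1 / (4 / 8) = 1.88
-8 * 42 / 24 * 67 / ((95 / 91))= -898.51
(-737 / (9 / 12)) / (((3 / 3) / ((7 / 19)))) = -362.04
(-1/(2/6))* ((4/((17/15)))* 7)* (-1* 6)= 444.71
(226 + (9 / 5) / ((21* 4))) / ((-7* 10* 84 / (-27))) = 284787 / 274400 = 1.04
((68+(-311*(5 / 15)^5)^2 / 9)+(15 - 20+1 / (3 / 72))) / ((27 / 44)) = 2038611872 / 14348907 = 142.07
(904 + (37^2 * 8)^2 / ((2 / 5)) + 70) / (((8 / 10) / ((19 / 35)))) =203480998.07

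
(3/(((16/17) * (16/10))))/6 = 85/256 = 0.33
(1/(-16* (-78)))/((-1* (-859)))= 1/1072032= 0.00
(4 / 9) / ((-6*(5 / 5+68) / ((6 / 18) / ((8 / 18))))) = -1 / 1242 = -0.00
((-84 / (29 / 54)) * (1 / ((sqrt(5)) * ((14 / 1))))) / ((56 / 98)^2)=-3969 * sqrt(5) / 580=-15.30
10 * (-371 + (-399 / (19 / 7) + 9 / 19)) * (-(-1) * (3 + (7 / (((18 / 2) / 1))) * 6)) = -39677.02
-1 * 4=-4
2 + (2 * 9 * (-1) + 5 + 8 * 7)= 45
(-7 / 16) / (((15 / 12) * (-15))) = 7 / 300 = 0.02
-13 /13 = -1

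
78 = 78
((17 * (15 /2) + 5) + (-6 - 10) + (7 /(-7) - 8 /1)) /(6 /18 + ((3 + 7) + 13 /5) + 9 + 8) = 3.59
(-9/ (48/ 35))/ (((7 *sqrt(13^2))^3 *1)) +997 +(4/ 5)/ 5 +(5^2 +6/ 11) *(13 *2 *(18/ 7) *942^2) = 717864294280623187/ 473673200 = 1515526515.50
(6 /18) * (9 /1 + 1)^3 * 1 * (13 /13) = 1000 /3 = 333.33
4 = 4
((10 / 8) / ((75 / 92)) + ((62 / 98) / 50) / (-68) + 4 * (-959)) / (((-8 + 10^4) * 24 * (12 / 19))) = -36412864127 / 1438272460800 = -0.03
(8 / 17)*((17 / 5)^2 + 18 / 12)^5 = 118731486838493 / 664062500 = 178795.65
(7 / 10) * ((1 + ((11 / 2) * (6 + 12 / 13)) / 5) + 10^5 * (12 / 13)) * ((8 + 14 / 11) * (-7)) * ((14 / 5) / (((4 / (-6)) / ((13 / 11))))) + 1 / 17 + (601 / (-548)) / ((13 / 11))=7627463590173409 / 366351700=20820057.86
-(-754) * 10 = 7540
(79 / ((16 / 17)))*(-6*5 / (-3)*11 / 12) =73865 / 96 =769.43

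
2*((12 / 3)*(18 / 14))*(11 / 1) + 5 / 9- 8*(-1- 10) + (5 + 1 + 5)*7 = 17558 / 63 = 278.70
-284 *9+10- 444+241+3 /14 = -38483 /14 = -2748.79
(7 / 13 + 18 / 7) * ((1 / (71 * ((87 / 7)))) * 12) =1132 / 26767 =0.04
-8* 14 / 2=-56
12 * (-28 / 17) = -336 / 17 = -19.76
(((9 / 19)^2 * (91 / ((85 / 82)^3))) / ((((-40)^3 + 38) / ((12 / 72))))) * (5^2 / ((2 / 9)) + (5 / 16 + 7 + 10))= -0.01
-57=-57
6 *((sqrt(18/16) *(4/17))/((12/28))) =42 *sqrt(2)/17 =3.49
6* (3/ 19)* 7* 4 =504/ 19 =26.53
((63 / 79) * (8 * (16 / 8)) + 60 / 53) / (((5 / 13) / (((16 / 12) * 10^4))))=481574.40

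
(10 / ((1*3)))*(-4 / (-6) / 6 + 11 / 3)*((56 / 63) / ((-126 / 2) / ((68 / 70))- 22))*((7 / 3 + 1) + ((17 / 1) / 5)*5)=-2.62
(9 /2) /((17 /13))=117 /34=3.44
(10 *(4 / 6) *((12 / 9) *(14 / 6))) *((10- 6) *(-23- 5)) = -2322.96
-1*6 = -6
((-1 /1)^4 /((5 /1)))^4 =1 /625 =0.00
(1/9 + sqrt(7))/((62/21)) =7/186 + 21 * sqrt(7)/62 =0.93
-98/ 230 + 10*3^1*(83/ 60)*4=19041/ 115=165.57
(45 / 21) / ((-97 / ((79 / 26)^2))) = -93615 / 459004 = -0.20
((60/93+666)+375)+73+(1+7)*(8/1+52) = 49434/31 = 1594.65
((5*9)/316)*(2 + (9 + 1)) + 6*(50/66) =5435/869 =6.25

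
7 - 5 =2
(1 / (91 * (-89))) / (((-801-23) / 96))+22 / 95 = 18353474 / 79248715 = 0.23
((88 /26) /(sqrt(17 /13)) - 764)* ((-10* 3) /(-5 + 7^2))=5730 /11 - 30* sqrt(221) /221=518.89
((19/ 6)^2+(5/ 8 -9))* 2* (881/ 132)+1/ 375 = 13106459/ 594000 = 22.06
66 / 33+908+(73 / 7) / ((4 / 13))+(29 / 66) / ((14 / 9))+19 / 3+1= 439597 / 462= 951.51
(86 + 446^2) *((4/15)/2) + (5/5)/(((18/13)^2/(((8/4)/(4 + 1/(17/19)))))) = 1869837157/70470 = 26533.80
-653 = -653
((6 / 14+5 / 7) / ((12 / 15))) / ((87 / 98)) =140 / 87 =1.61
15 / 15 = 1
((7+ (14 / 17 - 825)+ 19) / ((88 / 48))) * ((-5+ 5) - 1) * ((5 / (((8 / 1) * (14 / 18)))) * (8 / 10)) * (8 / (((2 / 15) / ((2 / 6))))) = 5597.60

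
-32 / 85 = -0.38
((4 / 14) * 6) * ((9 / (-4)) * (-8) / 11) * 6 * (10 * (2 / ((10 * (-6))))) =-5.61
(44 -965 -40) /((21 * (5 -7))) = 961 /42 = 22.88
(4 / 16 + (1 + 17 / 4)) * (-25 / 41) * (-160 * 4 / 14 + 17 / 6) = 495275 / 3444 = 143.81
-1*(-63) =63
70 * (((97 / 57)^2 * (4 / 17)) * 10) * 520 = 13699504000 / 55233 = 248031.14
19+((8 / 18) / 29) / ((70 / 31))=173627 / 9135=19.01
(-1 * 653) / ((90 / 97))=-63341 / 90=-703.79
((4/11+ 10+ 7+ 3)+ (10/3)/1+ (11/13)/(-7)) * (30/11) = 707990/11011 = 64.30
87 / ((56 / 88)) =957 / 7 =136.71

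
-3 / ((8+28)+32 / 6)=-0.07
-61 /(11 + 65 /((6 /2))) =-183 /98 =-1.87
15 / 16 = 0.94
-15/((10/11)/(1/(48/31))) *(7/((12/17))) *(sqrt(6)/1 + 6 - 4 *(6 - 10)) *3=-446369/64 - 40579 *sqrt(6)/128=-7751.06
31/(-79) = -31/79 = -0.39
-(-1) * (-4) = -4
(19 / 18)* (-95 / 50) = -361 / 180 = -2.01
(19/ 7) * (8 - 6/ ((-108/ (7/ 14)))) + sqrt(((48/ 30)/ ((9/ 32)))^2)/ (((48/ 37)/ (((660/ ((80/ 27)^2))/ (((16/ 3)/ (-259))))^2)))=30165021921373313/ 516096000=58448470.67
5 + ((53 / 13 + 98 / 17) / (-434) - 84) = -7579381 / 95914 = -79.02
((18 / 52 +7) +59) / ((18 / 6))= 575 / 26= 22.12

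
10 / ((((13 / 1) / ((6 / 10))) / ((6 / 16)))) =9 / 52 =0.17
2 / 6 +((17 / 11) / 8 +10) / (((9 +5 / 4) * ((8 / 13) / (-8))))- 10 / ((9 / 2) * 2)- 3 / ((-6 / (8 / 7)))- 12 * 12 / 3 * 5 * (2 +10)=-164405249 / 56826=-2893.13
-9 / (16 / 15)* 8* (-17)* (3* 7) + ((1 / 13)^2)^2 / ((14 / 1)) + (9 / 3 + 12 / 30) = 24092103174 / 999635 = 24100.90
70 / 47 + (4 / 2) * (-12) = -1058 / 47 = -22.51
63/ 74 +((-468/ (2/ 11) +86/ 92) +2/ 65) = -2572.18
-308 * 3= -924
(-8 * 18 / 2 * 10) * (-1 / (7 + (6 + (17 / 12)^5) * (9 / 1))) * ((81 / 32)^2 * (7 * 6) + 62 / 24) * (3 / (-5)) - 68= -3456244516 / 3106385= -1112.63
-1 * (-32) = 32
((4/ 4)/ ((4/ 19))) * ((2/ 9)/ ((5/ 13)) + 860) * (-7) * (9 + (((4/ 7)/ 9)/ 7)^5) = -55228303550511646201/ 214455612576870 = -257527.90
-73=-73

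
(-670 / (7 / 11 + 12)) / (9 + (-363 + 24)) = 67 / 417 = 0.16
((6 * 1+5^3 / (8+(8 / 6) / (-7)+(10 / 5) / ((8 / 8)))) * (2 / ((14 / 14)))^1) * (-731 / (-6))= 940797 / 206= 4566.98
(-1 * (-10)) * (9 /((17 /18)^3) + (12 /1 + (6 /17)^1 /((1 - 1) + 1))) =1131780 /4913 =230.36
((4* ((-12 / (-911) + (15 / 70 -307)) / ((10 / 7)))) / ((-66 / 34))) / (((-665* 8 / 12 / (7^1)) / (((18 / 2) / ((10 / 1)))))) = -598624281 / 95199500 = -6.29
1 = 1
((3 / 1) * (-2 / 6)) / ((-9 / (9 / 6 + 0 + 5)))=13 / 18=0.72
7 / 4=1.75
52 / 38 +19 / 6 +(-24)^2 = 66181 / 114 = 580.54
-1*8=-8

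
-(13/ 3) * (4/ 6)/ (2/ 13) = -169/ 9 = -18.78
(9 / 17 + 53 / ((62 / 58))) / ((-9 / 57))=-501752 / 1581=-317.36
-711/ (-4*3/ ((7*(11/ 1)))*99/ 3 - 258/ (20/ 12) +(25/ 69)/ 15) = 5151195/ 1158611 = 4.45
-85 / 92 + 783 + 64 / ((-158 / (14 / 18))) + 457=1238.76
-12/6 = -2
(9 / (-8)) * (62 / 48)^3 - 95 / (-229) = -5654779 / 2813952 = -2.01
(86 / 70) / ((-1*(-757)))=0.00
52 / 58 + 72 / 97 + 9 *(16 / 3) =139634 / 2813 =49.64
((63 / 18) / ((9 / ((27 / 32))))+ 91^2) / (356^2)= 530005 / 8111104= 0.07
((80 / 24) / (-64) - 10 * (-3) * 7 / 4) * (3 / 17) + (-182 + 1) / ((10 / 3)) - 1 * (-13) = -87161 / 2720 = -32.04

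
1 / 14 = 0.07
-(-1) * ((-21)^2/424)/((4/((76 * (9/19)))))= 3969/424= 9.36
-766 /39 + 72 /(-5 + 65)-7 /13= -18.98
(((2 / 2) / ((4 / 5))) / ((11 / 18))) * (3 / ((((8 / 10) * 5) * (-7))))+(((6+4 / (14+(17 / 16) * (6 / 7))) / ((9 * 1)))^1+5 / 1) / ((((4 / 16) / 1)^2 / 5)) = 455.50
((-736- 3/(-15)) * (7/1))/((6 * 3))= -25753/90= -286.14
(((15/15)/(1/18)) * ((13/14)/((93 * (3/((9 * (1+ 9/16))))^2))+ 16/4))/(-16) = -4219119/888832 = -4.75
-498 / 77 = -6.47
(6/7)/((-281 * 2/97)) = -291/1967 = -0.15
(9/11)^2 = 81/121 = 0.67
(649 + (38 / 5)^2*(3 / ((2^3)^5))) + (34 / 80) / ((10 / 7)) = 132977211 / 204800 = 649.30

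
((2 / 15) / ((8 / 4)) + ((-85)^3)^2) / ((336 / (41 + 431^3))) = 4044071482804582036 / 45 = 89868255173435156.36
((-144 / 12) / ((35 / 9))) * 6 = -648 / 35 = -18.51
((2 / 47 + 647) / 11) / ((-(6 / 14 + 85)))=-212877 / 309166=-0.69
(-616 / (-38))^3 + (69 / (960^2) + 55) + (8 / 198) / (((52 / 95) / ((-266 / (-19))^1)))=4315.85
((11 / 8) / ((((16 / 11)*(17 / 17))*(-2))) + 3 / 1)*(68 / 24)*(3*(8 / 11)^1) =10999 / 704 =15.62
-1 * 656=-656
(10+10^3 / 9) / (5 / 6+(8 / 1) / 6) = 2180 / 39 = 55.90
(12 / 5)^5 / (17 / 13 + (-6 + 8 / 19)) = -61461504 / 3296875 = -18.64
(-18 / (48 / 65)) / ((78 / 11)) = -55 / 16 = -3.44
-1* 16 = -16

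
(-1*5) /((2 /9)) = -45 /2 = -22.50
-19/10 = -1.90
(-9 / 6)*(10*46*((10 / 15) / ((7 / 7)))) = -460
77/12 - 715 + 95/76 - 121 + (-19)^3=-23062/3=-7687.33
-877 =-877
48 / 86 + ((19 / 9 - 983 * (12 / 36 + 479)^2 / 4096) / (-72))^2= 11103456883958709403 / 18932954038272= 586461.94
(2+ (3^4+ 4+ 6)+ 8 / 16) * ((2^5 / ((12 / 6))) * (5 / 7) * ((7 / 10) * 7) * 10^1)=52360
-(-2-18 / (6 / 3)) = 11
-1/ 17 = -0.06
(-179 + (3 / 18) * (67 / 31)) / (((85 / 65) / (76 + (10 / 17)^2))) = -4765283432 / 456909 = -10429.39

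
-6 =-6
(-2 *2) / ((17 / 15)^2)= -900 / 289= -3.11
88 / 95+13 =1323 / 95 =13.93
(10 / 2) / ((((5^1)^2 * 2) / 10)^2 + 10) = 1 / 7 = 0.14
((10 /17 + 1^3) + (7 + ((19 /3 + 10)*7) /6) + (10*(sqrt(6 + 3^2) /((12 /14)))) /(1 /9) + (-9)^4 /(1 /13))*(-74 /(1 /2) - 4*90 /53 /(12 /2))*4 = -412717113536 /8109 - 3319680*sqrt(15) /53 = -51138764.90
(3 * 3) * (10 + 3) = 117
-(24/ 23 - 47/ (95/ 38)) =2042/ 115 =17.76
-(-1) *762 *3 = 2286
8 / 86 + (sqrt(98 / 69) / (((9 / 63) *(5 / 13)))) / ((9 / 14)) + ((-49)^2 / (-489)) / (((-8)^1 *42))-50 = -50356163 / 1009296 + 8918 *sqrt(138) / 3105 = -16.15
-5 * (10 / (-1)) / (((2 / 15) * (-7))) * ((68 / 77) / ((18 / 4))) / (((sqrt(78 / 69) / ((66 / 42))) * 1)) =-8500 * sqrt(598) / 13377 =-15.54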